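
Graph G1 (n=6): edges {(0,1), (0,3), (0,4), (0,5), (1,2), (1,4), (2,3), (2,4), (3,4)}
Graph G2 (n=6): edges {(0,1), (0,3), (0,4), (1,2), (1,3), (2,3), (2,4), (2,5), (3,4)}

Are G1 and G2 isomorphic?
Yes, isomorphic

The graphs are isomorphic.
One valid mapping φ: V(G1) → V(G2): 0→2, 1→1, 2→0, 3→4, 4→3, 5→5

Verify φ preserves adjacency — for each edge of G1, its image is an edge of G2:
  (0,1) → (φ(0),φ(1)) = (1,2) ∈ E(G2) ✓
  (0,3) → (φ(0),φ(3)) = (2,4) ∈ E(G2) ✓
  (0,4) → (φ(0),φ(4)) = (2,3) ∈ E(G2) ✓
  (0,5) → (φ(0),φ(5)) = (2,5) ∈ E(G2) ✓
  (1,2) → (φ(1),φ(2)) = (0,1) ∈ E(G2) ✓
  (1,4) → (φ(1),φ(4)) = (1,3) ∈ E(G2) ✓
  (2,3) → (φ(2),φ(3)) = (0,4) ∈ E(G2) ✓
  (2,4) → (φ(2),φ(4)) = (0,3) ∈ E(G2) ✓
  (3,4) → (φ(3),φ(4)) = (3,4) ∈ E(G2) ✓
All 9 edges of G1 map to edges of G2, and |E(G1)| = |E(G2)| = 9, so φ is a bijection on edges as well as vertices. Hence G1 ≅ G2.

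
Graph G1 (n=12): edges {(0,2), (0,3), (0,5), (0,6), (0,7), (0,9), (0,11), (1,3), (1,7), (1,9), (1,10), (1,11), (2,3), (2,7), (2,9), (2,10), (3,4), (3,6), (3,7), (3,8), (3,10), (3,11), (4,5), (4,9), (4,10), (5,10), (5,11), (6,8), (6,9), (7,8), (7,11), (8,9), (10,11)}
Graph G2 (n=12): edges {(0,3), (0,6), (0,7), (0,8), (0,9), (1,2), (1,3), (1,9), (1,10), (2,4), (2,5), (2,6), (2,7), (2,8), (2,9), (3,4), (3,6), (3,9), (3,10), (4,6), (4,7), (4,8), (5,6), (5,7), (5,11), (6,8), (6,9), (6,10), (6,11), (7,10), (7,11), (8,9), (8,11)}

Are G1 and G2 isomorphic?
Yes, isomorphic

The graphs are isomorphic.
One valid mapping φ: V(G1) → V(G2): 0→2, 1→0, 2→4, 3→6, 4→10, 5→1, 6→5, 7→8, 8→11, 9→7, 10→3, 11→9

Verify φ preserves adjacency — for each edge of G1, its image is an edge of G2:
  (0,2) → (φ(0),φ(2)) = (2,4) ∈ E(G2) ✓
  (0,3) → (φ(0),φ(3)) = (2,6) ∈ E(G2) ✓
  (0,5) → (φ(0),φ(5)) = (1,2) ∈ E(G2) ✓
  (0,6) → (φ(0),φ(6)) = (2,5) ∈ E(G2) ✓
  (0,7) → (φ(0),φ(7)) = (2,8) ∈ E(G2) ✓
  (0,9) → (φ(0),φ(9)) = (2,7) ∈ E(G2) ✓
  (0,11) → (φ(0),φ(11)) = (2,9) ∈ E(G2) ✓
  (1,3) → (φ(1),φ(3)) = (0,6) ∈ E(G2) ✓
  (1,7) → (φ(1),φ(7)) = (0,8) ∈ E(G2) ✓
  (1,9) → (φ(1),φ(9)) = (0,7) ∈ E(G2) ✓
  (1,10) → (φ(1),φ(10)) = (0,3) ∈ E(G2) ✓
  (1,11) → (φ(1),φ(11)) = (0,9) ∈ E(G2) ✓
  (2,3) → (φ(2),φ(3)) = (4,6) ∈ E(G2) ✓
  (2,7) → (φ(2),φ(7)) = (4,8) ∈ E(G2) ✓
  (2,9) → (φ(2),φ(9)) = (4,7) ∈ E(G2) ✓
  (2,10) → (φ(2),φ(10)) = (3,4) ∈ E(G2) ✓
  (3,4) → (φ(3),φ(4)) = (6,10) ∈ E(G2) ✓
  (3,6) → (φ(3),φ(6)) = (5,6) ∈ E(G2) ✓
  (3,7) → (φ(3),φ(7)) = (6,8) ∈ E(G2) ✓
  (3,8) → (φ(3),φ(8)) = (6,11) ∈ E(G2) ✓
  (3,10) → (φ(3),φ(10)) = (3,6) ∈ E(G2) ✓
  (3,11) → (φ(3),φ(11)) = (6,9) ∈ E(G2) ✓
  (4,5) → (φ(4),φ(5)) = (1,10) ∈ E(G2) ✓
  (4,9) → (φ(4),φ(9)) = (7,10) ∈ E(G2) ✓
  (4,10) → (φ(4),φ(10)) = (3,10) ∈ E(G2) ✓
  (5,10) → (φ(5),φ(10)) = (1,3) ∈ E(G2) ✓
  (5,11) → (φ(5),φ(11)) = (1,9) ∈ E(G2) ✓
  (6,8) → (φ(6),φ(8)) = (5,11) ∈ E(G2) ✓
  (6,9) → (φ(6),φ(9)) = (5,7) ∈ E(G2) ✓
  (7,8) → (φ(7),φ(8)) = (8,11) ∈ E(G2) ✓
  (7,11) → (φ(7),φ(11)) = (8,9) ∈ E(G2) ✓
  (8,9) → (φ(8),φ(9)) = (7,11) ∈ E(G2) ✓
  (10,11) → (φ(10),φ(11)) = (3,9) ∈ E(G2) ✓
All 33 edges of G1 map to edges of G2, and |E(G1)| = |E(G2)| = 33, so φ is a bijection on edges as well as vertices. Hence G1 ≅ G2.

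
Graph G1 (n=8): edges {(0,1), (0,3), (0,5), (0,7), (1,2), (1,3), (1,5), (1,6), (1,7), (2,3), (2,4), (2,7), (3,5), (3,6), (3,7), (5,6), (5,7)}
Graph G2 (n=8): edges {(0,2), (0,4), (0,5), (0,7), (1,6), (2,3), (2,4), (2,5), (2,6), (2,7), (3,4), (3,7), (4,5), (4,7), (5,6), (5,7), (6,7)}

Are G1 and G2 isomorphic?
Yes, isomorphic

The graphs are isomorphic.
One valid mapping φ: V(G1) → V(G2): 0→0, 1→7, 2→6, 3→2, 4→1, 5→4, 6→3, 7→5

Verify φ preserves adjacency — for each edge of G1, its image is an edge of G2:
  (0,1) → (φ(0),φ(1)) = (0,7) ∈ E(G2) ✓
  (0,3) → (φ(0),φ(3)) = (0,2) ∈ E(G2) ✓
  (0,5) → (φ(0),φ(5)) = (0,4) ∈ E(G2) ✓
  (0,7) → (φ(0),φ(7)) = (0,5) ∈ E(G2) ✓
  (1,2) → (φ(1),φ(2)) = (6,7) ∈ E(G2) ✓
  (1,3) → (φ(1),φ(3)) = (2,7) ∈ E(G2) ✓
  (1,5) → (φ(1),φ(5)) = (4,7) ∈ E(G2) ✓
  (1,6) → (φ(1),φ(6)) = (3,7) ∈ E(G2) ✓
  (1,7) → (φ(1),φ(7)) = (5,7) ∈ E(G2) ✓
  (2,3) → (φ(2),φ(3)) = (2,6) ∈ E(G2) ✓
  (2,4) → (φ(2),φ(4)) = (1,6) ∈ E(G2) ✓
  (2,7) → (φ(2),φ(7)) = (5,6) ∈ E(G2) ✓
  (3,5) → (φ(3),φ(5)) = (2,4) ∈ E(G2) ✓
  (3,6) → (φ(3),φ(6)) = (2,3) ∈ E(G2) ✓
  (3,7) → (φ(3),φ(7)) = (2,5) ∈ E(G2) ✓
  (5,6) → (φ(5),φ(6)) = (3,4) ∈ E(G2) ✓
  (5,7) → (φ(5),φ(7)) = (4,5) ∈ E(G2) ✓
All 17 edges of G1 map to edges of G2, and |E(G1)| = |E(G2)| = 17, so φ is a bijection on edges as well as vertices. Hence G1 ≅ G2.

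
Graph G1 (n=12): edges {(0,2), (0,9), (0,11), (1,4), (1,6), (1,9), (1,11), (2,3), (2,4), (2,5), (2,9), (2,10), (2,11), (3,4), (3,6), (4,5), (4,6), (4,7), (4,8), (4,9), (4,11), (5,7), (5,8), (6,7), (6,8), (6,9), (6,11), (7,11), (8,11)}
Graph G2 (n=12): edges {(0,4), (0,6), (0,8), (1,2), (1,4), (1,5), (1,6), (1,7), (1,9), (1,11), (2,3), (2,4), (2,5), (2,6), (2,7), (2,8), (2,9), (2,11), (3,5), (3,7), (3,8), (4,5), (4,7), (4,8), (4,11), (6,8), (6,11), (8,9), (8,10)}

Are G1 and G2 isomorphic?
Yes, isomorphic

The graphs are isomorphic.
One valid mapping φ: V(G1) → V(G2): 0→0, 1→11, 2→8, 3→9, 4→2, 5→3, 6→1, 7→7, 8→5, 9→6, 10→10, 11→4

Verify φ preserves adjacency — for each edge of G1, its image is an edge of G2:
  (0,2) → (φ(0),φ(2)) = (0,8) ∈ E(G2) ✓
  (0,9) → (φ(0),φ(9)) = (0,6) ∈ E(G2) ✓
  (0,11) → (φ(0),φ(11)) = (0,4) ∈ E(G2) ✓
  (1,4) → (φ(1),φ(4)) = (2,11) ∈ E(G2) ✓
  (1,6) → (φ(1),φ(6)) = (1,11) ∈ E(G2) ✓
  (1,9) → (φ(1),φ(9)) = (6,11) ∈ E(G2) ✓
  (1,11) → (φ(1),φ(11)) = (4,11) ∈ E(G2) ✓
  (2,3) → (φ(2),φ(3)) = (8,9) ∈ E(G2) ✓
  (2,4) → (φ(2),φ(4)) = (2,8) ∈ E(G2) ✓
  (2,5) → (φ(2),φ(5)) = (3,8) ∈ E(G2) ✓
  (2,9) → (φ(2),φ(9)) = (6,8) ∈ E(G2) ✓
  (2,10) → (φ(2),φ(10)) = (8,10) ∈ E(G2) ✓
  (2,11) → (φ(2),φ(11)) = (4,8) ∈ E(G2) ✓
  (3,4) → (φ(3),φ(4)) = (2,9) ∈ E(G2) ✓
  (3,6) → (φ(3),φ(6)) = (1,9) ∈ E(G2) ✓
  (4,5) → (φ(4),φ(5)) = (2,3) ∈ E(G2) ✓
  (4,6) → (φ(4),φ(6)) = (1,2) ∈ E(G2) ✓
  (4,7) → (φ(4),φ(7)) = (2,7) ∈ E(G2) ✓
  (4,8) → (φ(4),φ(8)) = (2,5) ∈ E(G2) ✓
  (4,9) → (φ(4),φ(9)) = (2,6) ∈ E(G2) ✓
  (4,11) → (φ(4),φ(11)) = (2,4) ∈ E(G2) ✓
  (5,7) → (φ(5),φ(7)) = (3,7) ∈ E(G2) ✓
  (5,8) → (φ(5),φ(8)) = (3,5) ∈ E(G2) ✓
  (6,7) → (φ(6),φ(7)) = (1,7) ∈ E(G2) ✓
  (6,8) → (φ(6),φ(8)) = (1,5) ∈ E(G2) ✓
  (6,9) → (φ(6),φ(9)) = (1,6) ∈ E(G2) ✓
  (6,11) → (φ(6),φ(11)) = (1,4) ∈ E(G2) ✓
  (7,11) → (φ(7),φ(11)) = (4,7) ∈ E(G2) ✓
  (8,11) → (φ(8),φ(11)) = (4,5) ∈ E(G2) ✓
All 29 edges of G1 map to edges of G2, and |E(G1)| = |E(G2)| = 29, so φ is a bijection on edges as well as vertices. Hence G1 ≅ G2.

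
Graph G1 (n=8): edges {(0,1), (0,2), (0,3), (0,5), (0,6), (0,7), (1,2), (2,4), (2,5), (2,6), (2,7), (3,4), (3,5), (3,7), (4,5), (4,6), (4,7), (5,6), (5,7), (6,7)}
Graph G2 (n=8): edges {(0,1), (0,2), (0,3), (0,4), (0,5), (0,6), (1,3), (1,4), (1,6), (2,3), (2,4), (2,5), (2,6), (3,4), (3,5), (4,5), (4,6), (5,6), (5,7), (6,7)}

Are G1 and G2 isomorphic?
Yes, isomorphic

The graphs are isomorphic.
One valid mapping φ: V(G1) → V(G2): 0→6, 1→7, 2→5, 3→1, 4→3, 5→4, 6→2, 7→0

Verify φ preserves adjacency — for each edge of G1, its image is an edge of G2:
  (0,1) → (φ(0),φ(1)) = (6,7) ∈ E(G2) ✓
  (0,2) → (φ(0),φ(2)) = (5,6) ∈ E(G2) ✓
  (0,3) → (φ(0),φ(3)) = (1,6) ∈ E(G2) ✓
  (0,5) → (φ(0),φ(5)) = (4,6) ∈ E(G2) ✓
  (0,6) → (φ(0),φ(6)) = (2,6) ∈ E(G2) ✓
  (0,7) → (φ(0),φ(7)) = (0,6) ∈ E(G2) ✓
  (1,2) → (φ(1),φ(2)) = (5,7) ∈ E(G2) ✓
  (2,4) → (φ(2),φ(4)) = (3,5) ∈ E(G2) ✓
  (2,5) → (φ(2),φ(5)) = (4,5) ∈ E(G2) ✓
  (2,6) → (φ(2),φ(6)) = (2,5) ∈ E(G2) ✓
  (2,7) → (φ(2),φ(7)) = (0,5) ∈ E(G2) ✓
  (3,4) → (φ(3),φ(4)) = (1,3) ∈ E(G2) ✓
  (3,5) → (φ(3),φ(5)) = (1,4) ∈ E(G2) ✓
  (3,7) → (φ(3),φ(7)) = (0,1) ∈ E(G2) ✓
  (4,5) → (φ(4),φ(5)) = (3,4) ∈ E(G2) ✓
  (4,6) → (φ(4),φ(6)) = (2,3) ∈ E(G2) ✓
  (4,7) → (φ(4),φ(7)) = (0,3) ∈ E(G2) ✓
  (5,6) → (φ(5),φ(6)) = (2,4) ∈ E(G2) ✓
  (5,7) → (φ(5),φ(7)) = (0,4) ∈ E(G2) ✓
  (6,7) → (φ(6),φ(7)) = (0,2) ∈ E(G2) ✓
All 20 edges of G1 map to edges of G2, and |E(G1)| = |E(G2)| = 20, so φ is a bijection on edges as well as vertices. Hence G1 ≅ G2.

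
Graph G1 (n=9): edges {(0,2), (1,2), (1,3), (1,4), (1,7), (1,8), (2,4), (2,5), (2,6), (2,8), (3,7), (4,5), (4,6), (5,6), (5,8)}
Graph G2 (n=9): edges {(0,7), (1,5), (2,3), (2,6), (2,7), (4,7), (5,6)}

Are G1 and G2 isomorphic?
No, not isomorphic

The graphs are NOT isomorphic.

Connected components of G1: 1 component(s) with vertex sets [[0, 1, 2, 3, 4, 5, 6, 7, 8]], sizes [9].
Connected components of G2: 2 component(s) with vertex sets [[8], [0, 1, 2, 3, 4, 5, 6, 7]], sizes [1, 8].
The number of connected components (and the multiset of component sizes) is an isomorphism invariant — an isomorphism maps each component of G1 bijectively onto a component of G2. Since G1 has 1 component(s) and G2 has 2, they cannot be isomorphic.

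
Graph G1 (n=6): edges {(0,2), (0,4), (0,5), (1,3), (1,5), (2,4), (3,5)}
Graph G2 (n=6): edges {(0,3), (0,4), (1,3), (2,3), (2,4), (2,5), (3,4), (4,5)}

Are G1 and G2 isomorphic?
No, not isomorphic

The graphs are NOT isomorphic.

Degrees in G1: deg(0)=3, deg(1)=2, deg(2)=2, deg(3)=2, deg(4)=2, deg(5)=3.
Sorted degree sequence of G1: [3, 3, 2, 2, 2, 2].
Degrees in G2: deg(0)=2, deg(1)=1, deg(2)=3, deg(3)=4, deg(4)=4, deg(5)=2.
Sorted degree sequence of G2: [4, 4, 3, 2, 2, 1].
The (sorted) degree sequence is an isomorphism invariant, so since G1 and G2 have different degree sequences they cannot be isomorphic.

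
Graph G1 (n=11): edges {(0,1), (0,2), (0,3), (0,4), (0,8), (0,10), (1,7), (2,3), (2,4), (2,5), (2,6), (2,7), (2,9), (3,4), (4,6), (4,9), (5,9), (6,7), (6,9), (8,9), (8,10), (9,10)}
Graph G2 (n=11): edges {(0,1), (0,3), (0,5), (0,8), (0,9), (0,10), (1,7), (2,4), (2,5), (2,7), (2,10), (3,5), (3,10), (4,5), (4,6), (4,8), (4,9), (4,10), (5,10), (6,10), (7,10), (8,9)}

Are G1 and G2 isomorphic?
Yes, isomorphic

The graphs are isomorphic.
One valid mapping φ: V(G1) → V(G2): 0→0, 1→1, 2→10, 3→3, 4→5, 5→6, 6→2, 7→7, 8→9, 9→4, 10→8

Verify φ preserves adjacency — for each edge of G1, its image is an edge of G2:
  (0,1) → (φ(0),φ(1)) = (0,1) ∈ E(G2) ✓
  (0,2) → (φ(0),φ(2)) = (0,10) ∈ E(G2) ✓
  (0,3) → (φ(0),φ(3)) = (0,3) ∈ E(G2) ✓
  (0,4) → (φ(0),φ(4)) = (0,5) ∈ E(G2) ✓
  (0,8) → (φ(0),φ(8)) = (0,9) ∈ E(G2) ✓
  (0,10) → (φ(0),φ(10)) = (0,8) ∈ E(G2) ✓
  (1,7) → (φ(1),φ(7)) = (1,7) ∈ E(G2) ✓
  (2,3) → (φ(2),φ(3)) = (3,10) ∈ E(G2) ✓
  (2,4) → (φ(2),φ(4)) = (5,10) ∈ E(G2) ✓
  (2,5) → (φ(2),φ(5)) = (6,10) ∈ E(G2) ✓
  (2,6) → (φ(2),φ(6)) = (2,10) ∈ E(G2) ✓
  (2,7) → (φ(2),φ(7)) = (7,10) ∈ E(G2) ✓
  (2,9) → (φ(2),φ(9)) = (4,10) ∈ E(G2) ✓
  (3,4) → (φ(3),φ(4)) = (3,5) ∈ E(G2) ✓
  (4,6) → (φ(4),φ(6)) = (2,5) ∈ E(G2) ✓
  (4,9) → (φ(4),φ(9)) = (4,5) ∈ E(G2) ✓
  (5,9) → (φ(5),φ(9)) = (4,6) ∈ E(G2) ✓
  (6,7) → (φ(6),φ(7)) = (2,7) ∈ E(G2) ✓
  (6,9) → (φ(6),φ(9)) = (2,4) ∈ E(G2) ✓
  (8,9) → (φ(8),φ(9)) = (4,9) ∈ E(G2) ✓
  (8,10) → (φ(8),φ(10)) = (8,9) ∈ E(G2) ✓
  (9,10) → (φ(9),φ(10)) = (4,8) ∈ E(G2) ✓
All 22 edges of G1 map to edges of G2, and |E(G1)| = |E(G2)| = 22, so φ is a bijection on edges as well as vertices. Hence G1 ≅ G2.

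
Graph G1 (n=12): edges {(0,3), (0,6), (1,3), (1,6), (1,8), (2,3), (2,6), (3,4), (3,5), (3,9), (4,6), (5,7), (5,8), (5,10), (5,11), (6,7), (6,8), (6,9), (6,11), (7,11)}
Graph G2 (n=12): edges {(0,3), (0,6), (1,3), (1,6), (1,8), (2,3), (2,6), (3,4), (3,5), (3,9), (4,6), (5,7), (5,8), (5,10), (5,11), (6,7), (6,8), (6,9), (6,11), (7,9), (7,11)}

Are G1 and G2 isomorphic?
No, not isomorphic

The graphs are NOT isomorphic.

Counting edges: G1 has 20 edge(s); G2 has 21 edge(s).
Edge count is an isomorphism invariant (a bijection on vertices induces a bijection on edges), so differing edge counts rule out isomorphism.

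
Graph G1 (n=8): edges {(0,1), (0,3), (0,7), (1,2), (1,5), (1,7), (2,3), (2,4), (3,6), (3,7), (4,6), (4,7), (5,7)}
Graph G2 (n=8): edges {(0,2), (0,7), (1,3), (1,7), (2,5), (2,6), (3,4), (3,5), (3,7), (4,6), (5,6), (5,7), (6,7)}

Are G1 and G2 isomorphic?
No, not isomorphic

The graphs are NOT isomorphic.

Degrees in G1: deg(0)=3, deg(1)=4, deg(2)=3, deg(3)=4, deg(4)=3, deg(5)=2, deg(6)=2, deg(7)=5.
Sorted degree sequence of G1: [5, 4, 4, 3, 3, 3, 2, 2].
Degrees in G2: deg(0)=2, deg(1)=2, deg(2)=3, deg(3)=4, deg(4)=2, deg(5)=4, deg(6)=4, deg(7)=5.
Sorted degree sequence of G2: [5, 4, 4, 4, 3, 2, 2, 2].
The (sorted) degree sequence is an isomorphism invariant, so since G1 and G2 have different degree sequences they cannot be isomorphic.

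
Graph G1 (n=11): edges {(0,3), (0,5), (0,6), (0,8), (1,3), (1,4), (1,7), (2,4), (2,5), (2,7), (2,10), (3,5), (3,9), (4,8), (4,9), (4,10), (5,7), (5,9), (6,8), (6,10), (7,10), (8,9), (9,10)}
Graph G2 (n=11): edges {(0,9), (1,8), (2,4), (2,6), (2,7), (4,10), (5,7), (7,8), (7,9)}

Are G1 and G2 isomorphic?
No, not isomorphic

The graphs are NOT isomorphic.

Connected components of G1: 1 component(s) with vertex sets [[0, 1, 2, 3, 4, 5, 6, 7, 8, 9, 10]], sizes [11].
Connected components of G2: 2 component(s) with vertex sets [[3], [0, 1, 2, 4, 5, 6, 7, 8, 9, 10]], sizes [1, 10].
The number of connected components (and the multiset of component sizes) is an isomorphism invariant — an isomorphism maps each component of G1 bijectively onto a component of G2. Since G1 has 1 component(s) and G2 has 2, they cannot be isomorphic.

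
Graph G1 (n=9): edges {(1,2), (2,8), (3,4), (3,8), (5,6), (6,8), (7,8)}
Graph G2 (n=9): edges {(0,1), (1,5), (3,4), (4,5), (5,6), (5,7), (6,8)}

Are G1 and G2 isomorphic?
Yes, isomorphic

The graphs are isomorphic.
One valid mapping φ: V(G1) → V(G2): 0→2, 1→3, 2→4, 3→1, 4→0, 5→8, 6→6, 7→7, 8→5

Verify φ preserves adjacency — for each edge of G1, its image is an edge of G2:
  (1,2) → (φ(1),φ(2)) = (3,4) ∈ E(G2) ✓
  (2,8) → (φ(2),φ(8)) = (4,5) ∈ E(G2) ✓
  (3,4) → (φ(3),φ(4)) = (0,1) ∈ E(G2) ✓
  (3,8) → (φ(3),φ(8)) = (1,5) ∈ E(G2) ✓
  (5,6) → (φ(5),φ(6)) = (6,8) ∈ E(G2) ✓
  (6,8) → (φ(6),φ(8)) = (5,6) ∈ E(G2) ✓
  (7,8) → (φ(7),φ(8)) = (5,7) ∈ E(G2) ✓
All 7 edges of G1 map to edges of G2, and |E(G1)| = |E(G2)| = 7, so φ is a bijection on edges as well as vertices. Hence G1 ≅ G2.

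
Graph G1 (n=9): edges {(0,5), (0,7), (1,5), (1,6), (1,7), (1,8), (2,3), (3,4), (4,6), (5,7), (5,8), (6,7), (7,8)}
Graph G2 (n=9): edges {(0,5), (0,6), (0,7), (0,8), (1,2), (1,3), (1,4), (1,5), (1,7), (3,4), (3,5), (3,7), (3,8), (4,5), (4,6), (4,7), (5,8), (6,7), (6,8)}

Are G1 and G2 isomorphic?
No, not isomorphic

The graphs are NOT isomorphic.

Counting triangles (3-cliques): G1 has 6, G2 has 12.
Triangle count is an isomorphism invariant, so differing triangle counts rule out isomorphism.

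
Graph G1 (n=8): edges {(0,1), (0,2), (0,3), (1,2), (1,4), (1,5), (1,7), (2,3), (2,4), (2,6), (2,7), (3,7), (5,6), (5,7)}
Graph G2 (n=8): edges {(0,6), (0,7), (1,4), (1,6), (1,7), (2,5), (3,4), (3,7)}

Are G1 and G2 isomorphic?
No, not isomorphic

The graphs are NOT isomorphic.

Counting triangles (3-cliques): G1 has 6, G2 has 0.
Triangle count is an isomorphism invariant, so differing triangle counts rule out isomorphism.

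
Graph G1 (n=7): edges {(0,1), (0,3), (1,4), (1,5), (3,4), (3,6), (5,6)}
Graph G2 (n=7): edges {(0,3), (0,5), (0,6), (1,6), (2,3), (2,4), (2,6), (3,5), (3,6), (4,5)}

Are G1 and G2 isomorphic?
No, not isomorphic

The graphs are NOT isomorphic.

Degrees in G1: deg(0)=2, deg(1)=3, deg(2)=0, deg(3)=3, deg(4)=2, deg(5)=2, deg(6)=2.
Sorted degree sequence of G1: [3, 3, 2, 2, 2, 2, 0].
Degrees in G2: deg(0)=3, deg(1)=1, deg(2)=3, deg(3)=4, deg(4)=2, deg(5)=3, deg(6)=4.
Sorted degree sequence of G2: [4, 4, 3, 3, 3, 2, 1].
The (sorted) degree sequence is an isomorphism invariant, so since G1 and G2 have different degree sequences they cannot be isomorphic.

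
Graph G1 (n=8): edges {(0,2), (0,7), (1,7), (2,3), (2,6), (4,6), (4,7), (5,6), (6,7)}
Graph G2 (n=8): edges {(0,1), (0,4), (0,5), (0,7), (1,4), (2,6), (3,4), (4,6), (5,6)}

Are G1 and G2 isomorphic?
Yes, isomorphic

The graphs are isomorphic.
One valid mapping φ: V(G1) → V(G2): 0→5, 1→7, 2→6, 3→2, 4→1, 5→3, 6→4, 7→0

Verify φ preserves adjacency — for each edge of G1, its image is an edge of G2:
  (0,2) → (φ(0),φ(2)) = (5,6) ∈ E(G2) ✓
  (0,7) → (φ(0),φ(7)) = (0,5) ∈ E(G2) ✓
  (1,7) → (φ(1),φ(7)) = (0,7) ∈ E(G2) ✓
  (2,3) → (φ(2),φ(3)) = (2,6) ∈ E(G2) ✓
  (2,6) → (φ(2),φ(6)) = (4,6) ∈ E(G2) ✓
  (4,6) → (φ(4),φ(6)) = (1,4) ∈ E(G2) ✓
  (4,7) → (φ(4),φ(7)) = (0,1) ∈ E(G2) ✓
  (5,6) → (φ(5),φ(6)) = (3,4) ∈ E(G2) ✓
  (6,7) → (φ(6),φ(7)) = (0,4) ∈ E(G2) ✓
All 9 edges of G1 map to edges of G2, and |E(G1)| = |E(G2)| = 9, so φ is a bijection on edges as well as vertices. Hence G1 ≅ G2.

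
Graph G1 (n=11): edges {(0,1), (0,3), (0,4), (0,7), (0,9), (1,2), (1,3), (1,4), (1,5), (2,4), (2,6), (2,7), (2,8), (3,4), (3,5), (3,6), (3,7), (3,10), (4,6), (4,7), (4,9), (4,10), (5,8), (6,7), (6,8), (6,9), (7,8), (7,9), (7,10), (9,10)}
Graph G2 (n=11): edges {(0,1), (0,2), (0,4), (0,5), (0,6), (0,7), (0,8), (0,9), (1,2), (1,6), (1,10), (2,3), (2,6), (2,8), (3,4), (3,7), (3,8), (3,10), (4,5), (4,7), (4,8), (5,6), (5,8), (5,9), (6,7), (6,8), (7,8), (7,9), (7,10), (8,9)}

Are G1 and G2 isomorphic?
Yes, isomorphic

The graphs are isomorphic.
One valid mapping φ: V(G1) → V(G2): 0→4, 1→3, 2→2, 3→7, 4→8, 5→10, 6→6, 7→0, 8→1, 9→5, 10→9

Verify φ preserves adjacency — for each edge of G1, its image is an edge of G2:
  (0,1) → (φ(0),φ(1)) = (3,4) ∈ E(G2) ✓
  (0,3) → (φ(0),φ(3)) = (4,7) ∈ E(G2) ✓
  (0,4) → (φ(0),φ(4)) = (4,8) ∈ E(G2) ✓
  (0,7) → (φ(0),φ(7)) = (0,4) ∈ E(G2) ✓
  (0,9) → (φ(0),φ(9)) = (4,5) ∈ E(G2) ✓
  (1,2) → (φ(1),φ(2)) = (2,3) ∈ E(G2) ✓
  (1,3) → (φ(1),φ(3)) = (3,7) ∈ E(G2) ✓
  (1,4) → (φ(1),φ(4)) = (3,8) ∈ E(G2) ✓
  (1,5) → (φ(1),φ(5)) = (3,10) ∈ E(G2) ✓
  (2,4) → (φ(2),φ(4)) = (2,8) ∈ E(G2) ✓
  (2,6) → (φ(2),φ(6)) = (2,6) ∈ E(G2) ✓
  (2,7) → (φ(2),φ(7)) = (0,2) ∈ E(G2) ✓
  (2,8) → (φ(2),φ(8)) = (1,2) ∈ E(G2) ✓
  (3,4) → (φ(3),φ(4)) = (7,8) ∈ E(G2) ✓
  (3,5) → (φ(3),φ(5)) = (7,10) ∈ E(G2) ✓
  (3,6) → (φ(3),φ(6)) = (6,7) ∈ E(G2) ✓
  (3,7) → (φ(3),φ(7)) = (0,7) ∈ E(G2) ✓
  (3,10) → (φ(3),φ(10)) = (7,9) ∈ E(G2) ✓
  (4,6) → (φ(4),φ(6)) = (6,8) ∈ E(G2) ✓
  (4,7) → (φ(4),φ(7)) = (0,8) ∈ E(G2) ✓
  (4,9) → (φ(4),φ(9)) = (5,8) ∈ E(G2) ✓
  (4,10) → (φ(4),φ(10)) = (8,9) ∈ E(G2) ✓
  (5,8) → (φ(5),φ(8)) = (1,10) ∈ E(G2) ✓
  (6,7) → (φ(6),φ(7)) = (0,6) ∈ E(G2) ✓
  (6,8) → (φ(6),φ(8)) = (1,6) ∈ E(G2) ✓
  (6,9) → (φ(6),φ(9)) = (5,6) ∈ E(G2) ✓
  (7,8) → (φ(7),φ(8)) = (0,1) ∈ E(G2) ✓
  (7,9) → (φ(7),φ(9)) = (0,5) ∈ E(G2) ✓
  (7,10) → (φ(7),φ(10)) = (0,9) ∈ E(G2) ✓
  (9,10) → (φ(9),φ(10)) = (5,9) ∈ E(G2) ✓
All 30 edges of G1 map to edges of G2, and |E(G1)| = |E(G2)| = 30, so φ is a bijection on edges as well as vertices. Hence G1 ≅ G2.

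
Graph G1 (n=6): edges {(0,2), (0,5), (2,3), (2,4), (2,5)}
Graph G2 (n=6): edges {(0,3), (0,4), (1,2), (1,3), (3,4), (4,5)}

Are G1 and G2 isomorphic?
No, not isomorphic

The graphs are NOT isomorphic.

Degrees in G1: deg(0)=2, deg(1)=0, deg(2)=4, deg(3)=1, deg(4)=1, deg(5)=2.
Sorted degree sequence of G1: [4, 2, 2, 1, 1, 0].
Degrees in G2: deg(0)=2, deg(1)=2, deg(2)=1, deg(3)=3, deg(4)=3, deg(5)=1.
Sorted degree sequence of G2: [3, 3, 2, 2, 1, 1].
The (sorted) degree sequence is an isomorphism invariant, so since G1 and G2 have different degree sequences they cannot be isomorphic.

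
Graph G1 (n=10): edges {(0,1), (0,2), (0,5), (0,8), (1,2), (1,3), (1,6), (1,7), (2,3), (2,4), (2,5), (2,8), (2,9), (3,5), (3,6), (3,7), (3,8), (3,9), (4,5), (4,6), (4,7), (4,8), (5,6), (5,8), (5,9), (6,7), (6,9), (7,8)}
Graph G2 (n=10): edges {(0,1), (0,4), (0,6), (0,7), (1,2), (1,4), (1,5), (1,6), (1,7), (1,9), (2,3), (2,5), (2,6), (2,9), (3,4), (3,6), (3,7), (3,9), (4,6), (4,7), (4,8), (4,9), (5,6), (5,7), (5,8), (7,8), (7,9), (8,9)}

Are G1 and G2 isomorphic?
Yes, isomorphic

The graphs are isomorphic.
One valid mapping φ: V(G1) → V(G2): 0→8, 1→5, 2→7, 3→1, 4→3, 5→4, 6→6, 7→2, 8→9, 9→0

Verify φ preserves adjacency — for each edge of G1, its image is an edge of G2:
  (0,1) → (φ(0),φ(1)) = (5,8) ∈ E(G2) ✓
  (0,2) → (φ(0),φ(2)) = (7,8) ∈ E(G2) ✓
  (0,5) → (φ(0),φ(5)) = (4,8) ∈ E(G2) ✓
  (0,8) → (φ(0),φ(8)) = (8,9) ∈ E(G2) ✓
  (1,2) → (φ(1),φ(2)) = (5,7) ∈ E(G2) ✓
  (1,3) → (φ(1),φ(3)) = (1,5) ∈ E(G2) ✓
  (1,6) → (φ(1),φ(6)) = (5,6) ∈ E(G2) ✓
  (1,7) → (φ(1),φ(7)) = (2,5) ∈ E(G2) ✓
  (2,3) → (φ(2),φ(3)) = (1,7) ∈ E(G2) ✓
  (2,4) → (φ(2),φ(4)) = (3,7) ∈ E(G2) ✓
  (2,5) → (φ(2),φ(5)) = (4,7) ∈ E(G2) ✓
  (2,8) → (φ(2),φ(8)) = (7,9) ∈ E(G2) ✓
  (2,9) → (φ(2),φ(9)) = (0,7) ∈ E(G2) ✓
  (3,5) → (φ(3),φ(5)) = (1,4) ∈ E(G2) ✓
  (3,6) → (φ(3),φ(6)) = (1,6) ∈ E(G2) ✓
  (3,7) → (φ(3),φ(7)) = (1,2) ∈ E(G2) ✓
  (3,8) → (φ(3),φ(8)) = (1,9) ∈ E(G2) ✓
  (3,9) → (φ(3),φ(9)) = (0,1) ∈ E(G2) ✓
  (4,5) → (φ(4),φ(5)) = (3,4) ∈ E(G2) ✓
  (4,6) → (φ(4),φ(6)) = (3,6) ∈ E(G2) ✓
  (4,7) → (φ(4),φ(7)) = (2,3) ∈ E(G2) ✓
  (4,8) → (φ(4),φ(8)) = (3,9) ∈ E(G2) ✓
  (5,6) → (φ(5),φ(6)) = (4,6) ∈ E(G2) ✓
  (5,8) → (φ(5),φ(8)) = (4,9) ∈ E(G2) ✓
  (5,9) → (φ(5),φ(9)) = (0,4) ∈ E(G2) ✓
  (6,7) → (φ(6),φ(7)) = (2,6) ∈ E(G2) ✓
  (6,9) → (φ(6),φ(9)) = (0,6) ∈ E(G2) ✓
  (7,8) → (φ(7),φ(8)) = (2,9) ∈ E(G2) ✓
All 28 edges of G1 map to edges of G2, and |E(G1)| = |E(G2)| = 28, so φ is a bijection on edges as well as vertices. Hence G1 ≅ G2.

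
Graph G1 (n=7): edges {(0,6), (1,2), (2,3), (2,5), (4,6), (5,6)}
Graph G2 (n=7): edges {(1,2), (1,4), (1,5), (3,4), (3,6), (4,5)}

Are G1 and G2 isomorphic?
No, not isomorphic

The graphs are NOT isomorphic.

Connected components of G1: 1 component(s) with vertex sets [[0, 1, 2, 3, 4, 5, 6]], sizes [7].
Connected components of G2: 2 component(s) with vertex sets [[0], [1, 2, 3, 4, 5, 6]], sizes [1, 6].
The number of connected components (and the multiset of component sizes) is an isomorphism invariant — an isomorphism maps each component of G1 bijectively onto a component of G2. Since G1 has 1 component(s) and G2 has 2, they cannot be isomorphic.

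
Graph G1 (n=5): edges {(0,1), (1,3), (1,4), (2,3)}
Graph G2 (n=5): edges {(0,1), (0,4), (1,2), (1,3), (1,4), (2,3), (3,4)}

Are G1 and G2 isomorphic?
No, not isomorphic

The graphs are NOT isomorphic.

Counting triangles (3-cliques): G1 has 0, G2 has 3.
Triangle count is an isomorphism invariant, so differing triangle counts rule out isomorphism.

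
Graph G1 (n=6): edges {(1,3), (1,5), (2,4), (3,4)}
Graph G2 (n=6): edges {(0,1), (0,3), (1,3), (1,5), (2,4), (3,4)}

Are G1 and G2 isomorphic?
No, not isomorphic

The graphs are NOT isomorphic.

Counting edges: G1 has 4 edge(s); G2 has 6 edge(s).
Edge count is an isomorphism invariant (a bijection on vertices induces a bijection on edges), so differing edge counts rule out isomorphism.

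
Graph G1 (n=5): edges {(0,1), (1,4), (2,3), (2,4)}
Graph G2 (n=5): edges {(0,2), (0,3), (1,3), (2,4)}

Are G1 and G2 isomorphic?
Yes, isomorphic

The graphs are isomorphic.
One valid mapping φ: V(G1) → V(G2): 0→4, 1→2, 2→3, 3→1, 4→0

Verify φ preserves adjacency — for each edge of G1, its image is an edge of G2:
  (0,1) → (φ(0),φ(1)) = (2,4) ∈ E(G2) ✓
  (1,4) → (φ(1),φ(4)) = (0,2) ∈ E(G2) ✓
  (2,3) → (φ(2),φ(3)) = (1,3) ∈ E(G2) ✓
  (2,4) → (φ(2),φ(4)) = (0,3) ∈ E(G2) ✓
All 4 edges of G1 map to edges of G2, and |E(G1)| = |E(G2)| = 4, so φ is a bijection on edges as well as vertices. Hence G1 ≅ G2.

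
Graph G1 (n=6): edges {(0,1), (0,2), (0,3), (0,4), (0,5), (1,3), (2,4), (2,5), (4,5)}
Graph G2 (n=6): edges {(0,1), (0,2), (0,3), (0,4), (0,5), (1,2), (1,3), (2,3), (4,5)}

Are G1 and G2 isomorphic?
Yes, isomorphic

The graphs are isomorphic.
One valid mapping φ: V(G1) → V(G2): 0→0, 1→4, 2→2, 3→5, 4→3, 5→1

Verify φ preserves adjacency — for each edge of G1, its image is an edge of G2:
  (0,1) → (φ(0),φ(1)) = (0,4) ∈ E(G2) ✓
  (0,2) → (φ(0),φ(2)) = (0,2) ∈ E(G2) ✓
  (0,3) → (φ(0),φ(3)) = (0,5) ∈ E(G2) ✓
  (0,4) → (φ(0),φ(4)) = (0,3) ∈ E(G2) ✓
  (0,5) → (φ(0),φ(5)) = (0,1) ∈ E(G2) ✓
  (1,3) → (φ(1),φ(3)) = (4,5) ∈ E(G2) ✓
  (2,4) → (φ(2),φ(4)) = (2,3) ∈ E(G2) ✓
  (2,5) → (φ(2),φ(5)) = (1,2) ∈ E(G2) ✓
  (4,5) → (φ(4),φ(5)) = (1,3) ∈ E(G2) ✓
All 9 edges of G1 map to edges of G2, and |E(G1)| = |E(G2)| = 9, so φ is a bijection on edges as well as vertices. Hence G1 ≅ G2.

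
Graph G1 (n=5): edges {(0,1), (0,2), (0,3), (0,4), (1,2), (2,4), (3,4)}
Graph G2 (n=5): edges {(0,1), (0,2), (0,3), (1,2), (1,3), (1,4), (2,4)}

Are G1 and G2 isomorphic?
Yes, isomorphic

The graphs are isomorphic.
One valid mapping φ: V(G1) → V(G2): 0→1, 1→3, 2→0, 3→4, 4→2

Verify φ preserves adjacency — for each edge of G1, its image is an edge of G2:
  (0,1) → (φ(0),φ(1)) = (1,3) ∈ E(G2) ✓
  (0,2) → (φ(0),φ(2)) = (0,1) ∈ E(G2) ✓
  (0,3) → (φ(0),φ(3)) = (1,4) ∈ E(G2) ✓
  (0,4) → (φ(0),φ(4)) = (1,2) ∈ E(G2) ✓
  (1,2) → (φ(1),φ(2)) = (0,3) ∈ E(G2) ✓
  (2,4) → (φ(2),φ(4)) = (0,2) ∈ E(G2) ✓
  (3,4) → (φ(3),φ(4)) = (2,4) ∈ E(G2) ✓
All 7 edges of G1 map to edges of G2, and |E(G1)| = |E(G2)| = 7, so φ is a bijection on edges as well as vertices. Hence G1 ≅ G2.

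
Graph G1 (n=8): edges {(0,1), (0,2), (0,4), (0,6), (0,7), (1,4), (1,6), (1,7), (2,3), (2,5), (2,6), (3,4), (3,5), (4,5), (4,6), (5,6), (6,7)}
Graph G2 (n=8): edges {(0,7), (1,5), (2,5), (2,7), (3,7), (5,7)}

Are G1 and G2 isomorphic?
No, not isomorphic

The graphs are NOT isomorphic.

Connected components of G1: 1 component(s) with vertex sets [[0, 1, 2, 3, 4, 5, 6, 7]], sizes [8].
Connected components of G2: 3 component(s) with vertex sets [[4], [6], [0, 1, 2, 3, 5, 7]], sizes [1, 1, 6].
The number of connected components (and the multiset of component sizes) is an isomorphism invariant — an isomorphism maps each component of G1 bijectively onto a component of G2. Since G1 has 1 component(s) and G2 has 3, they cannot be isomorphic.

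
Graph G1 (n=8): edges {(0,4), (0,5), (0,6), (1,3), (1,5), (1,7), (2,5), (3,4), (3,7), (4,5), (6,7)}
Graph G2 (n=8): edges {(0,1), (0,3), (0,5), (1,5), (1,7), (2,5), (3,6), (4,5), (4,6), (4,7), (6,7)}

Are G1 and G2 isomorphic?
Yes, isomorphic

The graphs are isomorphic.
One valid mapping φ: V(G1) → V(G2): 0→0, 1→4, 2→2, 3→7, 4→1, 5→5, 6→3, 7→6

Verify φ preserves adjacency — for each edge of G1, its image is an edge of G2:
  (0,4) → (φ(0),φ(4)) = (0,1) ∈ E(G2) ✓
  (0,5) → (φ(0),φ(5)) = (0,5) ∈ E(G2) ✓
  (0,6) → (φ(0),φ(6)) = (0,3) ∈ E(G2) ✓
  (1,3) → (φ(1),φ(3)) = (4,7) ∈ E(G2) ✓
  (1,5) → (φ(1),φ(5)) = (4,5) ∈ E(G2) ✓
  (1,7) → (φ(1),φ(7)) = (4,6) ∈ E(G2) ✓
  (2,5) → (φ(2),φ(5)) = (2,5) ∈ E(G2) ✓
  (3,4) → (φ(3),φ(4)) = (1,7) ∈ E(G2) ✓
  (3,7) → (φ(3),φ(7)) = (6,7) ∈ E(G2) ✓
  (4,5) → (φ(4),φ(5)) = (1,5) ∈ E(G2) ✓
  (6,7) → (φ(6),φ(7)) = (3,6) ∈ E(G2) ✓
All 11 edges of G1 map to edges of G2, and |E(G1)| = |E(G2)| = 11, so φ is a bijection on edges as well as vertices. Hence G1 ≅ G2.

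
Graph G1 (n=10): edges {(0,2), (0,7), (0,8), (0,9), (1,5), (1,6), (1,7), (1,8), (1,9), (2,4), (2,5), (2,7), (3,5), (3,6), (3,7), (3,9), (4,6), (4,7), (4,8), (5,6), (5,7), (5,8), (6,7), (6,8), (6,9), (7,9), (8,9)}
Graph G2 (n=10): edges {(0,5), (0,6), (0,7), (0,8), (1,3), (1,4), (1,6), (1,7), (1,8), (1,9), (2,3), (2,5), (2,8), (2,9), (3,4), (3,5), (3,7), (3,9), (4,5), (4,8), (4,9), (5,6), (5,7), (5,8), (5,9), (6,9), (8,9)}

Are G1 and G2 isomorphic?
Yes, isomorphic

The graphs are isomorphic.
One valid mapping φ: V(G1) → V(G2): 0→7, 1→4, 2→0, 3→2, 4→6, 5→8, 6→9, 7→5, 8→1, 9→3

Verify φ preserves adjacency — for each edge of G1, its image is an edge of G2:
  (0,2) → (φ(0),φ(2)) = (0,7) ∈ E(G2) ✓
  (0,7) → (φ(0),φ(7)) = (5,7) ∈ E(G2) ✓
  (0,8) → (φ(0),φ(8)) = (1,7) ∈ E(G2) ✓
  (0,9) → (φ(0),φ(9)) = (3,7) ∈ E(G2) ✓
  (1,5) → (φ(1),φ(5)) = (4,8) ∈ E(G2) ✓
  (1,6) → (φ(1),φ(6)) = (4,9) ∈ E(G2) ✓
  (1,7) → (φ(1),φ(7)) = (4,5) ∈ E(G2) ✓
  (1,8) → (φ(1),φ(8)) = (1,4) ∈ E(G2) ✓
  (1,9) → (φ(1),φ(9)) = (3,4) ∈ E(G2) ✓
  (2,4) → (φ(2),φ(4)) = (0,6) ∈ E(G2) ✓
  (2,5) → (φ(2),φ(5)) = (0,8) ∈ E(G2) ✓
  (2,7) → (φ(2),φ(7)) = (0,5) ∈ E(G2) ✓
  (3,5) → (φ(3),φ(5)) = (2,8) ∈ E(G2) ✓
  (3,6) → (φ(3),φ(6)) = (2,9) ∈ E(G2) ✓
  (3,7) → (φ(3),φ(7)) = (2,5) ∈ E(G2) ✓
  (3,9) → (φ(3),φ(9)) = (2,3) ∈ E(G2) ✓
  (4,6) → (φ(4),φ(6)) = (6,9) ∈ E(G2) ✓
  (4,7) → (φ(4),φ(7)) = (5,6) ∈ E(G2) ✓
  (4,8) → (φ(4),φ(8)) = (1,6) ∈ E(G2) ✓
  (5,6) → (φ(5),φ(6)) = (8,9) ∈ E(G2) ✓
  (5,7) → (φ(5),φ(7)) = (5,8) ∈ E(G2) ✓
  (5,8) → (φ(5),φ(8)) = (1,8) ∈ E(G2) ✓
  (6,7) → (φ(6),φ(7)) = (5,9) ∈ E(G2) ✓
  (6,8) → (φ(6),φ(8)) = (1,9) ∈ E(G2) ✓
  (6,9) → (φ(6),φ(9)) = (3,9) ∈ E(G2) ✓
  (7,9) → (φ(7),φ(9)) = (3,5) ∈ E(G2) ✓
  (8,9) → (φ(8),φ(9)) = (1,3) ∈ E(G2) ✓
All 27 edges of G1 map to edges of G2, and |E(G1)| = |E(G2)| = 27, so φ is a bijection on edges as well as vertices. Hence G1 ≅ G2.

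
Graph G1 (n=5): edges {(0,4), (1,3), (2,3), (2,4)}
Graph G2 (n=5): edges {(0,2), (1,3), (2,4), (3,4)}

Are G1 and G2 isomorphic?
Yes, isomorphic

The graphs are isomorphic.
One valid mapping φ: V(G1) → V(G2): 0→0, 1→1, 2→4, 3→3, 4→2

Verify φ preserves adjacency — for each edge of G1, its image is an edge of G2:
  (0,4) → (φ(0),φ(4)) = (0,2) ∈ E(G2) ✓
  (1,3) → (φ(1),φ(3)) = (1,3) ∈ E(G2) ✓
  (2,3) → (φ(2),φ(3)) = (3,4) ∈ E(G2) ✓
  (2,4) → (φ(2),φ(4)) = (2,4) ∈ E(G2) ✓
All 4 edges of G1 map to edges of G2, and |E(G1)| = |E(G2)| = 4, so φ is a bijection on edges as well as vertices. Hence G1 ≅ G2.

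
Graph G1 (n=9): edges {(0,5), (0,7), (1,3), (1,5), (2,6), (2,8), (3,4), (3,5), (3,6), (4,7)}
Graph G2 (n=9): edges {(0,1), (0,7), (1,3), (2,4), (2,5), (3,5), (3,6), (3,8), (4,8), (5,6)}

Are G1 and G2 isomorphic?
Yes, isomorphic

The graphs are isomorphic.
One valid mapping φ: V(G1) → V(G2): 0→2, 1→6, 2→0, 3→3, 4→8, 5→5, 6→1, 7→4, 8→7

Verify φ preserves adjacency — for each edge of G1, its image is an edge of G2:
  (0,5) → (φ(0),φ(5)) = (2,5) ∈ E(G2) ✓
  (0,7) → (φ(0),φ(7)) = (2,4) ∈ E(G2) ✓
  (1,3) → (φ(1),φ(3)) = (3,6) ∈ E(G2) ✓
  (1,5) → (φ(1),φ(5)) = (5,6) ∈ E(G2) ✓
  (2,6) → (φ(2),φ(6)) = (0,1) ∈ E(G2) ✓
  (2,8) → (φ(2),φ(8)) = (0,7) ∈ E(G2) ✓
  (3,4) → (φ(3),φ(4)) = (3,8) ∈ E(G2) ✓
  (3,5) → (φ(3),φ(5)) = (3,5) ∈ E(G2) ✓
  (3,6) → (φ(3),φ(6)) = (1,3) ∈ E(G2) ✓
  (4,7) → (φ(4),φ(7)) = (4,8) ∈ E(G2) ✓
All 10 edges of G1 map to edges of G2, and |E(G1)| = |E(G2)| = 10, so φ is a bijection on edges as well as vertices. Hence G1 ≅ G2.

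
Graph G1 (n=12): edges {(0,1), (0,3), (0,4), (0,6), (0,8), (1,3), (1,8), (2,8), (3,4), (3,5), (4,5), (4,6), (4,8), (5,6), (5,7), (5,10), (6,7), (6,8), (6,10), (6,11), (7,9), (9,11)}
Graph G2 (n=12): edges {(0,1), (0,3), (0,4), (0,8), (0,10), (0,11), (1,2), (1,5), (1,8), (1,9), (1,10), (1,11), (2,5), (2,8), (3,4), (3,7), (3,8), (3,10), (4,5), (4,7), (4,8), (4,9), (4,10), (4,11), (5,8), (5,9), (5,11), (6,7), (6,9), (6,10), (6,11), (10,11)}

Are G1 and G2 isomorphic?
No, not isomorphic

The graphs are NOT isomorphic.

Counting triangles (3-cliques): G1 has 11, G2 has 25.
Triangle count is an isomorphism invariant, so differing triangle counts rule out isomorphism.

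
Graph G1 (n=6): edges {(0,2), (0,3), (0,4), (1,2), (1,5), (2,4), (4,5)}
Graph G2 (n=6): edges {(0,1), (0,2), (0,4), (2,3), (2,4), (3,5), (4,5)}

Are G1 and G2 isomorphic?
Yes, isomorphic

The graphs are isomorphic.
One valid mapping φ: V(G1) → V(G2): 0→0, 1→5, 2→4, 3→1, 4→2, 5→3

Verify φ preserves adjacency — for each edge of G1, its image is an edge of G2:
  (0,2) → (φ(0),φ(2)) = (0,4) ∈ E(G2) ✓
  (0,3) → (φ(0),φ(3)) = (0,1) ∈ E(G2) ✓
  (0,4) → (φ(0),φ(4)) = (0,2) ∈ E(G2) ✓
  (1,2) → (φ(1),φ(2)) = (4,5) ∈ E(G2) ✓
  (1,5) → (φ(1),φ(5)) = (3,5) ∈ E(G2) ✓
  (2,4) → (φ(2),φ(4)) = (2,4) ∈ E(G2) ✓
  (4,5) → (φ(4),φ(5)) = (2,3) ∈ E(G2) ✓
All 7 edges of G1 map to edges of G2, and |E(G1)| = |E(G2)| = 7, so φ is a bijection on edges as well as vertices. Hence G1 ≅ G2.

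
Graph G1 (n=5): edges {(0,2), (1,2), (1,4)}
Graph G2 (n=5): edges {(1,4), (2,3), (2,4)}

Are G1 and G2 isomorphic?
Yes, isomorphic

The graphs are isomorphic.
One valid mapping φ: V(G1) → V(G2): 0→3, 1→4, 2→2, 3→0, 4→1

Verify φ preserves adjacency — for each edge of G1, its image is an edge of G2:
  (0,2) → (φ(0),φ(2)) = (2,3) ∈ E(G2) ✓
  (1,2) → (φ(1),φ(2)) = (2,4) ∈ E(G2) ✓
  (1,4) → (φ(1),φ(4)) = (1,4) ∈ E(G2) ✓
All 3 edges of G1 map to edges of G2, and |E(G1)| = |E(G2)| = 3, so φ is a bijection on edges as well as vertices. Hence G1 ≅ G2.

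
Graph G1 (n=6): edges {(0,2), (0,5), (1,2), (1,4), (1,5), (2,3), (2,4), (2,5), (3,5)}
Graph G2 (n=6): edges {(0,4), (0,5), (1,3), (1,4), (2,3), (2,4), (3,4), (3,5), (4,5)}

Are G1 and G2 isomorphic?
Yes, isomorphic

The graphs are isomorphic.
One valid mapping φ: V(G1) → V(G2): 0→2, 1→5, 2→4, 3→1, 4→0, 5→3

Verify φ preserves adjacency — for each edge of G1, its image is an edge of G2:
  (0,2) → (φ(0),φ(2)) = (2,4) ∈ E(G2) ✓
  (0,5) → (φ(0),φ(5)) = (2,3) ∈ E(G2) ✓
  (1,2) → (φ(1),φ(2)) = (4,5) ∈ E(G2) ✓
  (1,4) → (φ(1),φ(4)) = (0,5) ∈ E(G2) ✓
  (1,5) → (φ(1),φ(5)) = (3,5) ∈ E(G2) ✓
  (2,3) → (φ(2),φ(3)) = (1,4) ∈ E(G2) ✓
  (2,4) → (φ(2),φ(4)) = (0,4) ∈ E(G2) ✓
  (2,5) → (φ(2),φ(5)) = (3,4) ∈ E(G2) ✓
  (3,5) → (φ(3),φ(5)) = (1,3) ∈ E(G2) ✓
All 9 edges of G1 map to edges of G2, and |E(G1)| = |E(G2)| = 9, so φ is a bijection on edges as well as vertices. Hence G1 ≅ G2.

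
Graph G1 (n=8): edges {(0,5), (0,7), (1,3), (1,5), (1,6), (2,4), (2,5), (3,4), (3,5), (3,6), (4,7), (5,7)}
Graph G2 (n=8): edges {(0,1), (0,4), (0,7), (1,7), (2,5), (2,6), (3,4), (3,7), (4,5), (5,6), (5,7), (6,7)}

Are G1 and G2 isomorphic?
Yes, isomorphic

The graphs are isomorphic.
One valid mapping φ: V(G1) → V(G2): 0→1, 1→6, 2→3, 3→5, 4→4, 5→7, 6→2, 7→0

Verify φ preserves adjacency — for each edge of G1, its image is an edge of G2:
  (0,5) → (φ(0),φ(5)) = (1,7) ∈ E(G2) ✓
  (0,7) → (φ(0),φ(7)) = (0,1) ∈ E(G2) ✓
  (1,3) → (φ(1),φ(3)) = (5,6) ∈ E(G2) ✓
  (1,5) → (φ(1),φ(5)) = (6,7) ∈ E(G2) ✓
  (1,6) → (φ(1),φ(6)) = (2,6) ∈ E(G2) ✓
  (2,4) → (φ(2),φ(4)) = (3,4) ∈ E(G2) ✓
  (2,5) → (φ(2),φ(5)) = (3,7) ∈ E(G2) ✓
  (3,4) → (φ(3),φ(4)) = (4,5) ∈ E(G2) ✓
  (3,5) → (φ(3),φ(5)) = (5,7) ∈ E(G2) ✓
  (3,6) → (φ(3),φ(6)) = (2,5) ∈ E(G2) ✓
  (4,7) → (φ(4),φ(7)) = (0,4) ∈ E(G2) ✓
  (5,7) → (φ(5),φ(7)) = (0,7) ∈ E(G2) ✓
All 12 edges of G1 map to edges of G2, and |E(G1)| = |E(G2)| = 12, so φ is a bijection on edges as well as vertices. Hence G1 ≅ G2.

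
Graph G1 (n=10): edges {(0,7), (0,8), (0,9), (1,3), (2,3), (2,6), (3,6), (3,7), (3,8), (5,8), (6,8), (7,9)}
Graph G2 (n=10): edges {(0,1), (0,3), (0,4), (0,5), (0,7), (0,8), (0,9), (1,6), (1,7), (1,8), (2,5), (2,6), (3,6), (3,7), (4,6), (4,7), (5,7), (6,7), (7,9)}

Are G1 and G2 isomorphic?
No, not isomorphic

The graphs are NOT isomorphic.

Degrees in G1: deg(0)=3, deg(1)=1, deg(2)=2, deg(3)=5, deg(4)=0, deg(5)=1, deg(6)=3, deg(7)=3, deg(8)=4, deg(9)=2.
Sorted degree sequence of G1: [5, 4, 3, 3, 3, 2, 2, 1, 1, 0].
Degrees in G2: deg(0)=7, deg(1)=4, deg(2)=2, deg(3)=3, deg(4)=3, deg(5)=3, deg(6)=5, deg(7)=7, deg(8)=2, deg(9)=2.
Sorted degree sequence of G2: [7, 7, 5, 4, 3, 3, 3, 2, 2, 2].
The (sorted) degree sequence is an isomorphism invariant, so since G1 and G2 have different degree sequences they cannot be isomorphic.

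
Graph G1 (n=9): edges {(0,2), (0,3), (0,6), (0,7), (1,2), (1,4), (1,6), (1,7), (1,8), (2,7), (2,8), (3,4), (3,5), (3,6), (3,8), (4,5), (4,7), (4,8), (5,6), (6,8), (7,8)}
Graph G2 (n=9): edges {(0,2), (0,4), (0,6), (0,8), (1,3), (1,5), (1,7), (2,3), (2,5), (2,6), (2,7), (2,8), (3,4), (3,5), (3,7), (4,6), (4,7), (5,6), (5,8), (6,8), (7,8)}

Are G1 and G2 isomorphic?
Yes, isomorphic

The graphs are isomorphic.
One valid mapping φ: V(G1) → V(G2): 0→4, 1→8, 2→0, 3→3, 4→5, 5→1, 6→7, 7→6, 8→2

Verify φ preserves adjacency — for each edge of G1, its image is an edge of G2:
  (0,2) → (φ(0),φ(2)) = (0,4) ∈ E(G2) ✓
  (0,3) → (φ(0),φ(3)) = (3,4) ∈ E(G2) ✓
  (0,6) → (φ(0),φ(6)) = (4,7) ∈ E(G2) ✓
  (0,7) → (φ(0),φ(7)) = (4,6) ∈ E(G2) ✓
  (1,2) → (φ(1),φ(2)) = (0,8) ∈ E(G2) ✓
  (1,4) → (φ(1),φ(4)) = (5,8) ∈ E(G2) ✓
  (1,6) → (φ(1),φ(6)) = (7,8) ∈ E(G2) ✓
  (1,7) → (φ(1),φ(7)) = (6,8) ∈ E(G2) ✓
  (1,8) → (φ(1),φ(8)) = (2,8) ∈ E(G2) ✓
  (2,7) → (φ(2),φ(7)) = (0,6) ∈ E(G2) ✓
  (2,8) → (φ(2),φ(8)) = (0,2) ∈ E(G2) ✓
  (3,4) → (φ(3),φ(4)) = (3,5) ∈ E(G2) ✓
  (3,5) → (φ(3),φ(5)) = (1,3) ∈ E(G2) ✓
  (3,6) → (φ(3),φ(6)) = (3,7) ∈ E(G2) ✓
  (3,8) → (φ(3),φ(8)) = (2,3) ∈ E(G2) ✓
  (4,5) → (φ(4),φ(5)) = (1,5) ∈ E(G2) ✓
  (4,7) → (φ(4),φ(7)) = (5,6) ∈ E(G2) ✓
  (4,8) → (φ(4),φ(8)) = (2,5) ∈ E(G2) ✓
  (5,6) → (φ(5),φ(6)) = (1,7) ∈ E(G2) ✓
  (6,8) → (φ(6),φ(8)) = (2,7) ∈ E(G2) ✓
  (7,8) → (φ(7),φ(8)) = (2,6) ∈ E(G2) ✓
All 21 edges of G1 map to edges of G2, and |E(G1)| = |E(G2)| = 21, so φ is a bijection on edges as well as vertices. Hence G1 ≅ G2.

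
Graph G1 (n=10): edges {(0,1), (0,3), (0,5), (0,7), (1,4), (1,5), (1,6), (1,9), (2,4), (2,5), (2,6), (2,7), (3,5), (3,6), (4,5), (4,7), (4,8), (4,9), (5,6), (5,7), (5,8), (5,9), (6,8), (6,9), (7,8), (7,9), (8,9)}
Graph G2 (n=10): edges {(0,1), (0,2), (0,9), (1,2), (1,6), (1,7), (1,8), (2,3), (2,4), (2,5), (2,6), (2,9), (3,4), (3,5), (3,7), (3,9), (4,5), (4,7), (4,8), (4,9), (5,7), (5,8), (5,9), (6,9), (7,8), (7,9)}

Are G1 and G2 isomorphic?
No, not isomorphic

The graphs are NOT isomorphic.

Counting triangles (3-cliques): G1 has 26, G2 has 24.
Triangle count is an isomorphism invariant, so differing triangle counts rule out isomorphism.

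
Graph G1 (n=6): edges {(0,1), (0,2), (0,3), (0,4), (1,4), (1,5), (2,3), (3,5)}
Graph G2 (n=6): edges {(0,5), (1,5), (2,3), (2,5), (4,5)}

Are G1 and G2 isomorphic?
No, not isomorphic

The graphs are NOT isomorphic.

Degrees in G1: deg(0)=4, deg(1)=3, deg(2)=2, deg(3)=3, deg(4)=2, deg(5)=2.
Sorted degree sequence of G1: [4, 3, 3, 2, 2, 2].
Degrees in G2: deg(0)=1, deg(1)=1, deg(2)=2, deg(3)=1, deg(4)=1, deg(5)=4.
Sorted degree sequence of G2: [4, 2, 1, 1, 1, 1].
The (sorted) degree sequence is an isomorphism invariant, so since G1 and G2 have different degree sequences they cannot be isomorphic.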